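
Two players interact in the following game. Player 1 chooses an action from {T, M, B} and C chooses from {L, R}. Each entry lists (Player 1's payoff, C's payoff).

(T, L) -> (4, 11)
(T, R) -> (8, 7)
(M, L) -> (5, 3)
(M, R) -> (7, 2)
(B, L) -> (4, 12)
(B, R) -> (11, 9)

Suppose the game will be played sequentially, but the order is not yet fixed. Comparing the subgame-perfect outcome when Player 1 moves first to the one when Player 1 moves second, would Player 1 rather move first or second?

If Player 1 leads: C's best replies are T→L, M→L, B→L; Player 1's induced payoffs 4, 5, 4; outcome (M, L), payoffs (5, 3).
If C leads: Player 1's best replies are L→M, R→B; C's induced payoffs 3, 9; outcome (B, R), payoffs (11, 9).
Player 1 gets 5 moving first and 11 moving second, so Player 1 prefers to move second.

second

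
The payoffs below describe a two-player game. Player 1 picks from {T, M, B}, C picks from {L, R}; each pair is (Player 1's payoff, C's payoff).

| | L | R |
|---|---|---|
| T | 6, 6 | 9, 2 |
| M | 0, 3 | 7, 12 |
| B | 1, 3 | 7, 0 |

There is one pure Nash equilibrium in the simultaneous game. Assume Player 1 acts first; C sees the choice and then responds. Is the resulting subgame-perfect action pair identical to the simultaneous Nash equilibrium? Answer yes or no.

Solve by backward induction (Player 1 leads).
- T → C plays L (best of 6, 2); Player 1 gets 6.
- M → C plays R (best of 3, 12); Player 1 gets 7.
- B → C plays L (best of 3, 0); Player 1 gets 1.
Maximizing over 6, 7, 1, Player 1 chooses M. Subgame-perfect outcome: (M, R) with payoffs (7, 12).
Now find the simultaneous Nash equilibrium.
Player 1's best replies: L→T; R→T.
C's best replies: T→L; M→R; B→L.
The unique mutual best reply is (T, L), giving (6, 6).
Sequential outcome (M, R) differs from the Nash profile (T, L).

no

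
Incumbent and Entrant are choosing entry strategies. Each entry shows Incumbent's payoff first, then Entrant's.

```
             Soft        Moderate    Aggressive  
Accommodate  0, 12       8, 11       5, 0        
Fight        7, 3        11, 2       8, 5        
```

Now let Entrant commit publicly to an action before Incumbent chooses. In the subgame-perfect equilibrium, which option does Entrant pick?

Aggressive

Work backward from Incumbent's decision.
- Soft → Incumbent plays Fight (best of 0, 7); Entrant gets 3.
- Moderate → Incumbent plays Fight (best of 8, 11); Entrant gets 2.
- Aggressive → Incumbent plays Fight (best of 5, 8); Entrant gets 5.
Maximizing over 3, 2, 5, Entrant chooses Aggressive. Subgame-perfect outcome: (Fight, Aggressive) with payoffs (8, 5).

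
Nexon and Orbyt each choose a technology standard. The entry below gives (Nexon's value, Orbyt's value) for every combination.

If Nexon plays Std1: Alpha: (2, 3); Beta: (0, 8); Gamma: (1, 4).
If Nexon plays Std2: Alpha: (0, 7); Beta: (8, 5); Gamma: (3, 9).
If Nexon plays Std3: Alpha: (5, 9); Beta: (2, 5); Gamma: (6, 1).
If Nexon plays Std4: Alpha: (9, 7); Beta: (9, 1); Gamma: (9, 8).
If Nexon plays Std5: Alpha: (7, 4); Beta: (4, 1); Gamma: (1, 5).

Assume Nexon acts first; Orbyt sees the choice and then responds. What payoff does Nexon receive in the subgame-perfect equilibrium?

9

Solve by backward induction (Nexon leads).
- Std1: Orbyt compares 3, 8, 4 and picks Beta; Nexon would get 0.
- Std2: Orbyt compares 7, 5, 9 and picks Gamma; Nexon would get 3.
- Std3: Orbyt compares 9, 5, 1 and picks Alpha; Nexon would get 5.
- Std4: Orbyt compares 7, 1, 8 and picks Gamma; Nexon would get 9.
- Std5: Orbyt compares 4, 1, 5 and picks Gamma; Nexon would get 1.
Among 0, 3, 5, 9, 1, the best is 9 at Std4. Subgame-perfect outcome: (Std4, Gamma) with payoffs (9, 8).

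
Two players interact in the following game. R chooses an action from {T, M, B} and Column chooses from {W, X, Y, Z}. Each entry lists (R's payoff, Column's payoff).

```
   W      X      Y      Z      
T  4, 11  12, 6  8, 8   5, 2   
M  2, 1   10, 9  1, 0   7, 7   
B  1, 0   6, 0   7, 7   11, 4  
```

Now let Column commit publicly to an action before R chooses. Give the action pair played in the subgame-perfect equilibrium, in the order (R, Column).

(T, W)

Solve by backward induction (Column leads).
- W: BR = T, leader payoff 11.
- X: BR = T, leader payoff 6.
- Y: BR = T, leader payoff 8.
- Z: BR = B, leader payoff 4.
Among 11, 6, 8, 4, the best is 11 at W. Subgame-perfect outcome: (T, W) with payoffs (4, 11).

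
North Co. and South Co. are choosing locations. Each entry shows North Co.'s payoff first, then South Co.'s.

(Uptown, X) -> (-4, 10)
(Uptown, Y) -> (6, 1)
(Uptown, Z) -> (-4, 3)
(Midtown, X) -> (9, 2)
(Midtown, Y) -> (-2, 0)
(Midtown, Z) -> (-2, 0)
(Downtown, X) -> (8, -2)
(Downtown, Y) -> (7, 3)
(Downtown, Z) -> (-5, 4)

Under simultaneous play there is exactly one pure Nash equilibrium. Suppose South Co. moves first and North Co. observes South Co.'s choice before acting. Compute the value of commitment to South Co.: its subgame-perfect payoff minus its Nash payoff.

1

Solve by backward induction (South Co. leads).
- X → North Co. plays Midtown (best of -4, 9, 8); South Co. gets 2.
- Y → North Co. plays Downtown (best of 6, -2, 7); South Co. gets 3.
- Z → North Co. plays Midtown (best of -4, -2, -5); South Co. gets 0.
South Co.'s induced payoffs are 2, 3, 0, so South Co. commits to Y. Subgame-perfect outcome: (Downtown, Y) with payoffs (7, 3).
For the simultaneous game, intersect best replies.
North Co.'s best replies: X→Midtown; Y→Downtown; Z→Midtown.
South Co.'s best replies: Uptown→X; Midtown→X; Downtown→Z.
Only (Midtown, X) has each player best-responding; Nash payoffs (9, 2).
South Co.'s commitment gain: 3 − 2 = 1.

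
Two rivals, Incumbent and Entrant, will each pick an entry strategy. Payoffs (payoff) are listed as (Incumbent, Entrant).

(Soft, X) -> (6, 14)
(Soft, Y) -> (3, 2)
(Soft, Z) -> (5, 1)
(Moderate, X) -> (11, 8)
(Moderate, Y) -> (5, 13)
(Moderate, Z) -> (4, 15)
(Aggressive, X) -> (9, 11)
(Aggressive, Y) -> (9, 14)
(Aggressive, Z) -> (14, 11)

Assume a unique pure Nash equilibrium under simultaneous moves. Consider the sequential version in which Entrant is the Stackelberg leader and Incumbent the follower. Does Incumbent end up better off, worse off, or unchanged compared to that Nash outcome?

Solve by backward induction (Entrant leads).
- X: BR = Moderate, leader payoff 8.
- Y: BR = Aggressive, leader payoff 14.
- Z: BR = Aggressive, leader payoff 11.
Among 8, 14, 11, the best is 14 at Y. Subgame-perfect outcome: (Aggressive, Y) with payoffs (9, 14).
Now find the simultaneous Nash equilibrium.
Incumbent's best replies: X→Moderate; Y→Aggressive; Z→Aggressive.
Entrant's best replies: Soft→X; Moderate→Z; Aggressive→Y.
The unique mutual best reply is (Aggressive, Y), giving (9, 14).
Incumbent earns 9 sequentially versus 9 at the Nash outcome: unchanged.

unchanged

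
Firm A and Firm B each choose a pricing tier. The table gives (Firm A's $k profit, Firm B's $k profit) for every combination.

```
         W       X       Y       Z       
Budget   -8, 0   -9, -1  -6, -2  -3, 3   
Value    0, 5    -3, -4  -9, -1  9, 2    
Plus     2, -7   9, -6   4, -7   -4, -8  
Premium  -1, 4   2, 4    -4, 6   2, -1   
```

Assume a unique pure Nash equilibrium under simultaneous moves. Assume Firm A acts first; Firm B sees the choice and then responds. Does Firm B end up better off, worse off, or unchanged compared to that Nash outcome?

unchanged

Work backward from Firm B's decision.
- Budget → Firm B plays Z (best of 0, -1, -2, 3); Firm A gets -3.
- Value → Firm B plays W (best of 5, -4, -1, 2); Firm A gets 0.
- Plus → Firm B plays X (best of -7, -6, -7, -8); Firm A gets 9.
- Premium → Firm B plays Y (best of 4, 4, 6, -1); Firm A gets -4.
Maximizing over -3, 0, 9, -4, Firm A chooses Plus. Subgame-perfect outcome: (Plus, X) with payoffs (9, -6).
Under simultaneous play:
Firm A's best replies: W→Plus; X→Plus; Y→Plus; Z→Value.
Firm B's best replies: Budget→Z; Value→W; Plus→X; Premium→Y.
Only (Plus, X) has each player best-responding; Nash payoffs (9, -6).
Firm B earns -6 sequentially versus -6 at the Nash outcome: unchanged.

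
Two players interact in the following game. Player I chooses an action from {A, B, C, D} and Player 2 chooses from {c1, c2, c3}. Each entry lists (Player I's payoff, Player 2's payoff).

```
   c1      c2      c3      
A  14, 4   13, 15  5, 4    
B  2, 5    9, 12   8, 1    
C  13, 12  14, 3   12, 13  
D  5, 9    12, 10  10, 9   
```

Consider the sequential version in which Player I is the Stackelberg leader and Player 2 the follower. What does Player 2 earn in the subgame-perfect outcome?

Solve by backward induction (Player I leads).
- A: BR = c2, leader payoff 13.
- B: BR = c2, leader payoff 9.
- C: BR = c3, leader payoff 12.
- D: BR = c2, leader payoff 12.
Player I's induced payoffs are 13, 9, 12, 12, so Player I commits to A. Subgame-perfect outcome: (A, c2) with payoffs (13, 15).

15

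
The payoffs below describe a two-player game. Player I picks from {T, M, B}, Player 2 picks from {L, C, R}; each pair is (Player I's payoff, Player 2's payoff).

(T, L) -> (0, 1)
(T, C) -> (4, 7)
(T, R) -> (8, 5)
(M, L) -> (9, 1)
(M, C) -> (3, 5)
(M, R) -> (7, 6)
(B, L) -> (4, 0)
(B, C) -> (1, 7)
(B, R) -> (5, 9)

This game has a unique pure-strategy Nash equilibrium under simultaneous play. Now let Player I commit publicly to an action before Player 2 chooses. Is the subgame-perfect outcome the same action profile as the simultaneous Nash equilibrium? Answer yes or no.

no

Player 2 best-responds to each possible Player I move:
- T → Player 2 plays C (best of 1, 7, 5); Player I gets 4.
- M → Player 2 plays R (best of 1, 5, 6); Player I gets 7.
- B → Player 2 plays R (best of 0, 7, 9); Player I gets 5.
Player I's induced payoffs are 4, 7, 5, so Player I commits to M. Subgame-perfect outcome: (M, R) with payoffs (7, 6).
Under simultaneous play:
Player I's best replies: L→M; C→T; R→T.
Player 2's best replies: T→C; M→R; B→R.
Only (T, C) has each player best-responding; Nash payoffs (4, 7).
Sequential outcome (M, R) differs from the Nash profile (T, C).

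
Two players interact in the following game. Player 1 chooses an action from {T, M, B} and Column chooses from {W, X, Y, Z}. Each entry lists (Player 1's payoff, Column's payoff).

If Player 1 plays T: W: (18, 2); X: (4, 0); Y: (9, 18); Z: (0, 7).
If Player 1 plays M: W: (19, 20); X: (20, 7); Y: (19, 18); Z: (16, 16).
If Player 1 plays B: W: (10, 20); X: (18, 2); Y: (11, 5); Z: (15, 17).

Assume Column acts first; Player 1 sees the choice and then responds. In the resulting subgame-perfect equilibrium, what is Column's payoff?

20

Backward induction with Column moving first.
- W → Player 1 plays M (best of 18, 19, 10); Column gets 20.
- X → Player 1 plays M (best of 4, 20, 18); Column gets 7.
- Y → Player 1 plays M (best of 9, 19, 11); Column gets 18.
- Z → Player 1 plays M (best of 0, 16, 15); Column gets 16.
Column's induced payoffs are 20, 7, 18, 16, so Column commits to W. Subgame-perfect outcome: (M, W) with payoffs (19, 20).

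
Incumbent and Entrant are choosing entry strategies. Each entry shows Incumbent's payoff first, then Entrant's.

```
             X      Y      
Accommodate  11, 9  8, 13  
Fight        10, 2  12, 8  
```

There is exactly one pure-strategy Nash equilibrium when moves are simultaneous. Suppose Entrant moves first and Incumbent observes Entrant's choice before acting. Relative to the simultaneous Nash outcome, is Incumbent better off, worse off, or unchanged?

worse off

Solve by backward induction (Entrant leads).
- X → Incumbent plays Accommodate (best of 11, 10); Entrant gets 9.
- Y → Incumbent plays Fight (best of 8, 12); Entrant gets 8.
Entrant's induced payoffs are 9, 8, so Entrant commits to X. Subgame-perfect outcome: (Accommodate, X) with payoffs (11, 9).
Now find the simultaneous Nash equilibrium.
Incumbent's best replies: X→Accommodate; Y→Fight.
Entrant's best replies: Accommodate→Y; Fight→Y.
The unique mutual best reply is (Fight, Y), giving (12, 8).
Incumbent earns 11 sequentially versus 12 at the Nash outcome: worse off.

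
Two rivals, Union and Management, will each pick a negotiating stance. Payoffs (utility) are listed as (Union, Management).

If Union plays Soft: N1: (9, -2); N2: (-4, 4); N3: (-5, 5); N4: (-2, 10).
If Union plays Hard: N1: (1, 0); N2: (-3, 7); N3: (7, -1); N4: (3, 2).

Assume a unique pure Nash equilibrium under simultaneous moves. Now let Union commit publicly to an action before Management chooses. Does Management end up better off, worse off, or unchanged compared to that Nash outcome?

better off

Management best-responds to each possible Union move:
- Soft: Management compares -2, 4, 5, 10 and picks N4; Union would get -2.
- Hard: Management compares 0, 7, -1, 2 and picks N2; Union would get -3.
Maximizing over -2, -3, Union chooses Soft. Subgame-perfect outcome: (Soft, N4) with payoffs (-2, 10).
Under simultaneous play:
Union's best replies: N1→Soft; N2→Hard; N3→Hard; N4→Hard.
Management's best replies: Soft→N4; Hard→N2.
Only (Hard, N2) has each player best-responding; Nash payoffs (-3, 7).
Management earns 10 sequentially versus 7 at the Nash outcome: better off.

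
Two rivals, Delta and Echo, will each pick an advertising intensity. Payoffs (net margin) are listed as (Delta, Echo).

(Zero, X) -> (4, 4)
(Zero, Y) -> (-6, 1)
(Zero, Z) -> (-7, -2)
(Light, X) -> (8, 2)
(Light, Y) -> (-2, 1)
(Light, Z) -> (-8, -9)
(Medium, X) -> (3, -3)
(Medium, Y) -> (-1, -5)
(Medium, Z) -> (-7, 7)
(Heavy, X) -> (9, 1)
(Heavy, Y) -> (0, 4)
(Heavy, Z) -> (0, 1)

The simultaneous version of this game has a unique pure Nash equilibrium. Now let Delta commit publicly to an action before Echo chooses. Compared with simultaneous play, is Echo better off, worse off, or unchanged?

Echo best-responds to each possible Delta move:
- Zero: Echo compares 4, 1, -2 and picks X; Delta would get 4.
- Light: Echo compares 2, 1, -9 and picks X; Delta would get 8.
- Medium: Echo compares -3, -5, 7 and picks Z; Delta would get -7.
- Heavy: Echo compares 1, 4, 1 and picks Y; Delta would get 0.
Delta's induced payoffs are 4, 8, -7, 0, so Delta commits to Light. Subgame-perfect outcome: (Light, X) with payoffs (8, 2).
For the simultaneous game, intersect best replies.
Delta's best replies: X→Heavy; Y→Heavy; Z→Heavy.
Echo's best replies: Zero→X; Light→X; Medium→Z; Heavy→Y.
The unique mutual best reply is (Heavy, Y), giving (0, 4).
Echo earns 2 sequentially versus 4 at the Nash outcome: worse off.

worse off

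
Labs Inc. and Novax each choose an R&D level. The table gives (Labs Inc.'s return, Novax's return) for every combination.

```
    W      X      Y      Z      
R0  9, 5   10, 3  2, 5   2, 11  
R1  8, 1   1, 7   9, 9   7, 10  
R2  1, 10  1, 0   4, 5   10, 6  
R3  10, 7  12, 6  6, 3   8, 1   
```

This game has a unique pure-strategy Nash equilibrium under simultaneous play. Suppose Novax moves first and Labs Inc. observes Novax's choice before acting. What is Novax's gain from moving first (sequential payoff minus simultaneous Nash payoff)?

Backward induction with Novax moving first.
- W: BR = R3, leader payoff 7.
- X: BR = R3, leader payoff 6.
- Y: BR = R1, leader payoff 9.
- Z: BR = R2, leader payoff 6.
Among 7, 6, 9, 6, the best is 9 at Y. Subgame-perfect outcome: (R1, Y) with payoffs (9, 9).
Under simultaneous play:
Labs Inc.'s best replies: W→R3; X→R3; Y→R1; Z→R2.
Novax's best replies: R0→Z; R1→Z; R2→W; R3→W.
The unique mutual best reply is (R3, W), giving (10, 7).
Novax's commitment gain: 9 − 7 = 2.

2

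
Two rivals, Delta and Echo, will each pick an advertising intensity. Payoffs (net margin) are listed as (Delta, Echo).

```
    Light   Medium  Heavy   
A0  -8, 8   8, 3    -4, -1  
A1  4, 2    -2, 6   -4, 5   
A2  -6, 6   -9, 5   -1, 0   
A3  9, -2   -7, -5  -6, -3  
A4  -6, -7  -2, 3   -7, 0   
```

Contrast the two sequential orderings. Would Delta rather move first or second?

first

If Delta leads: Echo's best replies are A0→Light, A1→Medium, A2→Light, A3→Light, A4→Medium; Delta's induced payoffs -8, -2, -6, 9, -2; outcome (A3, Light), payoffs (9, -2).
If Echo leads: Delta's best replies are Light→A3, Medium→A0, Heavy→A2; Echo's induced payoffs -2, 3, 0; outcome (A0, Medium), payoffs (8, 3).
Delta gets 9 moving first and 8 moving second, so Delta prefers to move first.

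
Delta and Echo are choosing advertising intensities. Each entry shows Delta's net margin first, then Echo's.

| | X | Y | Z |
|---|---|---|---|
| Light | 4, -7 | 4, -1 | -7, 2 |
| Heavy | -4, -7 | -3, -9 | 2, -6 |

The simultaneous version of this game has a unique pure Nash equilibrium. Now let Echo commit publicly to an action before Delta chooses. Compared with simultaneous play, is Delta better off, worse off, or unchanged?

Work backward from Delta's decision.
- X: Delta compares 4, -4 and picks Light; Echo would get -7.
- Y: Delta compares 4, -3 and picks Light; Echo would get -1.
- Z: Delta compares -7, 2 and picks Heavy; Echo would get -6.
Maximizing over -7, -1, -6, Echo chooses Y. Subgame-perfect outcome: (Light, Y) with payoffs (4, -1).
Now find the simultaneous Nash equilibrium.
Delta's best replies: X→Light; Y→Light; Z→Heavy.
Echo's best replies: Light→Z; Heavy→Z.
The unique mutual best reply is (Heavy, Z), giving (2, -6).
Delta earns 4 sequentially versus 2 at the Nash outcome: better off.

better off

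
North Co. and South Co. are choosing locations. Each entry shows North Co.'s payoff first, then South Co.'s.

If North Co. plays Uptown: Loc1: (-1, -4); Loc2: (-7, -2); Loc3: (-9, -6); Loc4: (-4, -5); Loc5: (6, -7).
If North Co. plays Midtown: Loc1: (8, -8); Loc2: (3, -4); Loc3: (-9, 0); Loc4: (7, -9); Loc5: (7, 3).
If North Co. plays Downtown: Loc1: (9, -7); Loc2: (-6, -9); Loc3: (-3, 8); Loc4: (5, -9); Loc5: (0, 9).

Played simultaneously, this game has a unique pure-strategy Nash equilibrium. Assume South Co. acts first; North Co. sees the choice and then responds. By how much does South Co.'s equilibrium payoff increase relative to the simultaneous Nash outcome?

5

Solve by backward induction (South Co. leads).
- Loc1: BR = Downtown, leader payoff -7.
- Loc2: BR = Midtown, leader payoff -4.
- Loc3: BR = Downtown, leader payoff 8.
- Loc4: BR = Midtown, leader payoff -9.
- Loc5: BR = Midtown, leader payoff 3.
Among -7, -4, 8, -9, 3, the best is 8 at Loc3. Subgame-perfect outcome: (Downtown, Loc3) with payoffs (-3, 8).
Now find the simultaneous Nash equilibrium.
North Co.'s best replies: Loc1→Downtown; Loc2→Midtown; Loc3→Downtown; Loc4→Midtown; Loc5→Midtown.
South Co.'s best replies: Uptown→Loc2; Midtown→Loc5; Downtown→Loc5.
Only (Midtown, Loc5) has each player best-responding; Nash payoffs (7, 3).
South Co.'s commitment gain: 8 − 3 = 5.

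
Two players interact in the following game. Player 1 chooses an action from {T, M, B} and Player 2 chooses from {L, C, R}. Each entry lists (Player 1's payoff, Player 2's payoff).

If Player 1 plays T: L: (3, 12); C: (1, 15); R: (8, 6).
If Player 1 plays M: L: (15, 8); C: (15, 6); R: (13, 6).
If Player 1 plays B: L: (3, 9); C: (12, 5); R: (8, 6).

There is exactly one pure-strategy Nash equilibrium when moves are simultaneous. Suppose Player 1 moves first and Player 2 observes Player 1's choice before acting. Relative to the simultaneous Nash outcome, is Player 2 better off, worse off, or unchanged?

Player 2 best-responds to each possible Player 1 move:
- T → Player 2 plays C (best of 12, 15, 6); Player 1 gets 1.
- M → Player 2 plays L (best of 8, 6, 6); Player 1 gets 15.
- B → Player 2 plays L (best of 9, 5, 6); Player 1 gets 3.
Among 1, 15, 3, the best is 15 at M. Subgame-perfect outcome: (M, L) with payoffs (15, 8).
Now find the simultaneous Nash equilibrium.
Player 1's best replies: L→M; C→M; R→M.
Player 2's best replies: T→C; M→L; B→L.
The unique mutual best reply is (M, L), giving (15, 8).
Player 2 earns 8 sequentially versus 8 at the Nash outcome: unchanged.

unchanged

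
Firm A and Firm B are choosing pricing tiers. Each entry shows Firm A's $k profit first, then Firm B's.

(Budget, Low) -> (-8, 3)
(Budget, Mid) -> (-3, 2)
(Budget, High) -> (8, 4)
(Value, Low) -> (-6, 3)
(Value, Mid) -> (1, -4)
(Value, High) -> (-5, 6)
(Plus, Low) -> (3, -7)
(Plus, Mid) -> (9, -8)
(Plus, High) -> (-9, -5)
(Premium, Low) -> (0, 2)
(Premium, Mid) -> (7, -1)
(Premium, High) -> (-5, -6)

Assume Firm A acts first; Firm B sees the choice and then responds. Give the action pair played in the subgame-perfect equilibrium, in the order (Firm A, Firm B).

(Budget, High)

Backward induction with Firm A moving first.
- Budget: Firm B compares 3, 2, 4 and picks High; Firm A would get 8.
- Value: Firm B compares 3, -4, 6 and picks High; Firm A would get -5.
- Plus: Firm B compares -7, -8, -5 and picks High; Firm A would get -9.
- Premium: Firm B compares 2, -1, -6 and picks Low; Firm A would get 0.
Maximizing over 8, -5, -9, 0, Firm A chooses Budget. Subgame-perfect outcome: (Budget, High) with payoffs (8, 4).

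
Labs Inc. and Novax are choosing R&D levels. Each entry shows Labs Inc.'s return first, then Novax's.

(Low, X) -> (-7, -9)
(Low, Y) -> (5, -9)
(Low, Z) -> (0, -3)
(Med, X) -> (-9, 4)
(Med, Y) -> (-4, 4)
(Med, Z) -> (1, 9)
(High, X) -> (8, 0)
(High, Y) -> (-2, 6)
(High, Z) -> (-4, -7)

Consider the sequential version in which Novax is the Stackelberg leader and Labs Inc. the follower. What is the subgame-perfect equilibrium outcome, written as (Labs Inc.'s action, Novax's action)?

(Med, Z)

Solve by backward induction (Novax leads).
- X: Labs Inc. compares -7, -9, 8 and picks High; Novax would get 0.
- Y: Labs Inc. compares 5, -4, -2 and picks Low; Novax would get -9.
- Z: Labs Inc. compares 0, 1, -4 and picks Med; Novax would get 9.
Among 0, -9, 9, the best is 9 at Z. Subgame-perfect outcome: (Med, Z) with payoffs (1, 9).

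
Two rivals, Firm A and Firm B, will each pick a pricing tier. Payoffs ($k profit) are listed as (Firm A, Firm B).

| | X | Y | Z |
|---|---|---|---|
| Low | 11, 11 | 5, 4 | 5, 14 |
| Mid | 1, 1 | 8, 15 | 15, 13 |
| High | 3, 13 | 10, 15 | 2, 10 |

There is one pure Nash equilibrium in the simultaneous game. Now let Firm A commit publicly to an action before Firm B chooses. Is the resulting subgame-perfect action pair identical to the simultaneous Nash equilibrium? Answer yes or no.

yes

Firm B best-responds to each possible Firm A move:
- Low: BR = Z, leader payoff 5.
- Mid: BR = Y, leader payoff 8.
- High: BR = Y, leader payoff 10.
Among 5, 8, 10, the best is 10 at High. Subgame-perfect outcome: (High, Y) with payoffs (10, 15).
For the simultaneous game, intersect best replies.
Firm A's best replies: X→Low; Y→High; Z→Mid.
Firm B's best replies: Low→Z; Mid→Y; High→Y.
The unique mutual best reply is (High, Y), giving (10, 15).
Sequential outcome (High, Y) coincides with the Nash profile (High, Y).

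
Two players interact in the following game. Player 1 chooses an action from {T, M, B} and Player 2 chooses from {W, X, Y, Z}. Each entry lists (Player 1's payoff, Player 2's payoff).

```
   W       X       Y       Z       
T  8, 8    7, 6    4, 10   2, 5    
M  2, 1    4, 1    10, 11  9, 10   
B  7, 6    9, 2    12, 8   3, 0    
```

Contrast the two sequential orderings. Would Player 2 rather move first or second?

If Player 1 leads: Player 2's best replies are T→Y, M→Y, B→Y; Player 1's induced payoffs 4, 10, 12; outcome (B, Y), payoffs (12, 8).
If Player 2 leads: Player 1's best replies are W→T, X→B, Y→B, Z→M; Player 2's induced payoffs 8, 2, 8, 10; outcome (M, Z), payoffs (9, 10).
Player 2 gets 10 moving first and 8 moving second, so Player 2 prefers to move first.

first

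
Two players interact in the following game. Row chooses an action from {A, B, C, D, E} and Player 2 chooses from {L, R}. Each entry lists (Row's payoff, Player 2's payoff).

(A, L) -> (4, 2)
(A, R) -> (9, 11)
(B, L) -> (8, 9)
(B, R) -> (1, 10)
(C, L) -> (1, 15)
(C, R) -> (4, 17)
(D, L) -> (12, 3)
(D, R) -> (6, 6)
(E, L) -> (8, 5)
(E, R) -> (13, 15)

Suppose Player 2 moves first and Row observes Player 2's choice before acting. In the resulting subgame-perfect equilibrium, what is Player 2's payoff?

Row best-responds to each possible Player 2 move:
- L → Row plays D (best of 4, 8, 1, 12, 8); Player 2 gets 3.
- R → Row plays E (best of 9, 1, 4, 6, 13); Player 2 gets 15.
Player 2's induced payoffs are 3, 15, so Player 2 commits to R. Subgame-perfect outcome: (E, R) with payoffs (13, 15).

15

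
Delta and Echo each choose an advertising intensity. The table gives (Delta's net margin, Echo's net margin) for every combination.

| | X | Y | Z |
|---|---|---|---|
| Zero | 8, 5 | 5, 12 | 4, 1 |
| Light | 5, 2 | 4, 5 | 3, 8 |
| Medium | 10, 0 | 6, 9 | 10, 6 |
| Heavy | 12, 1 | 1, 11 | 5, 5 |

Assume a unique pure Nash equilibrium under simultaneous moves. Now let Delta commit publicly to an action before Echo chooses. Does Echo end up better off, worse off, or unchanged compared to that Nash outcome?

unchanged

Solve by backward induction (Delta leads).
- Zero: Echo compares 5, 12, 1 and picks Y; Delta would get 5.
- Light: Echo compares 2, 5, 8 and picks Z; Delta would get 3.
- Medium: Echo compares 0, 9, 6 and picks Y; Delta would get 6.
- Heavy: Echo compares 1, 11, 5 and picks Y; Delta would get 1.
Delta's induced payoffs are 5, 3, 6, 1, so Delta commits to Medium. Subgame-perfect outcome: (Medium, Y) with payoffs (6, 9).
Now find the simultaneous Nash equilibrium.
Delta's best replies: X→Heavy; Y→Medium; Z→Medium.
Echo's best replies: Zero→Y; Light→Z; Medium→Y; Heavy→Y.
The unique mutual best reply is (Medium, Y), giving (6, 9).
Echo earns 9 sequentially versus 9 at the Nash outcome: unchanged.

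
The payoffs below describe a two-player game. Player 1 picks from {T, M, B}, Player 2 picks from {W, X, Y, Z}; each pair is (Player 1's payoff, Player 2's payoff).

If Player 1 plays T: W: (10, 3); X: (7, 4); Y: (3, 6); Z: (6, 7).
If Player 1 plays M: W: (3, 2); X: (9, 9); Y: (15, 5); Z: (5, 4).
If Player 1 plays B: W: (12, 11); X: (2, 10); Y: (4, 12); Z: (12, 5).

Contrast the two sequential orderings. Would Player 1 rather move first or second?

If Player 1 leads: Player 2's best replies are T→Z, M→X, B→Y; Player 1's induced payoffs 6, 9, 4; outcome (M, X), payoffs (9, 9).
If Player 2 leads: Player 1's best replies are W→B, X→M, Y→M, Z→B; Player 2's induced payoffs 11, 9, 5, 5; outcome (B, W), payoffs (12, 11).
Player 1 gets 9 moving first and 12 moving second, so Player 1 prefers to move second.

second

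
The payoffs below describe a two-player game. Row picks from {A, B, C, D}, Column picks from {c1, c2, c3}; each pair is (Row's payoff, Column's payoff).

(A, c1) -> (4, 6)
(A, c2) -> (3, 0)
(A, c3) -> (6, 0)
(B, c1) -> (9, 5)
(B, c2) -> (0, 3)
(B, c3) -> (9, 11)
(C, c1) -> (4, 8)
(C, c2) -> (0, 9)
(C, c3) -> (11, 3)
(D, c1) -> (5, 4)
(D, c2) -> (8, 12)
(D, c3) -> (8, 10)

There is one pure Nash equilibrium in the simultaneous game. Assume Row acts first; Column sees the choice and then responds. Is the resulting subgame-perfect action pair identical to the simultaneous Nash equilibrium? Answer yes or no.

no

Solve by backward induction (Row leads).
- A → Column plays c1 (best of 6, 0, 0); Row gets 4.
- B → Column plays c3 (best of 5, 3, 11); Row gets 9.
- C → Column plays c2 (best of 8, 9, 3); Row gets 0.
- D → Column plays c2 (best of 4, 12, 10); Row gets 8.
Row's induced payoffs are 4, 9, 0, 8, so Row commits to B. Subgame-perfect outcome: (B, c3) with payoffs (9, 11).
Under simultaneous play:
Row's best replies: c1→B; c2→D; c3→C.
Column's best replies: A→c1; B→c3; C→c2; D→c2.
The unique mutual best reply is (D, c2), giving (8, 12).
Sequential outcome (B, c3) differs from the Nash profile (D, c2).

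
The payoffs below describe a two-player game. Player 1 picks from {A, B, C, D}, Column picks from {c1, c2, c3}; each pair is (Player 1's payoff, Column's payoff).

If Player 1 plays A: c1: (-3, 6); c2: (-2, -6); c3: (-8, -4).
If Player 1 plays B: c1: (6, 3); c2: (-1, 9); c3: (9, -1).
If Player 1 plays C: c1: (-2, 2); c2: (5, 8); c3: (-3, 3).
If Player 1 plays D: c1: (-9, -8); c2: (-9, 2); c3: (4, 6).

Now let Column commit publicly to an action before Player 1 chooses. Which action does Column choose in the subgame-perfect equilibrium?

Solve by backward induction (Column leads).
- c1: Player 1 compares -3, 6, -2, -9 and picks B; Column would get 3.
- c2: Player 1 compares -2, -1, 5, -9 and picks C; Column would get 8.
- c3: Player 1 compares -8, 9, -3, 4 and picks B; Column would get -1.
Maximizing over 3, 8, -1, Column chooses c2. Subgame-perfect outcome: (C, c2) with payoffs (5, 8).

c2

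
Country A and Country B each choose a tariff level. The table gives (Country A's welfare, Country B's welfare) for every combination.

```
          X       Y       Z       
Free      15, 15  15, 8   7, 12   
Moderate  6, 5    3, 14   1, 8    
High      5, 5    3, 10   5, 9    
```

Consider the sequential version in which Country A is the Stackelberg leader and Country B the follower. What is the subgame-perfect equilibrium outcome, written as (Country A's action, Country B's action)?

Country B best-responds to each possible Country A move:
- Free: Country B compares 15, 8, 12 and picks X; Country A would get 15.
- Moderate: Country B compares 5, 14, 8 and picks Y; Country A would get 3.
- High: Country B compares 5, 10, 9 and picks Y; Country A would get 3.
Country A's induced payoffs are 15, 3, 3, so Country A commits to Free. Subgame-perfect outcome: (Free, X) with payoffs (15, 15).

(Free, X)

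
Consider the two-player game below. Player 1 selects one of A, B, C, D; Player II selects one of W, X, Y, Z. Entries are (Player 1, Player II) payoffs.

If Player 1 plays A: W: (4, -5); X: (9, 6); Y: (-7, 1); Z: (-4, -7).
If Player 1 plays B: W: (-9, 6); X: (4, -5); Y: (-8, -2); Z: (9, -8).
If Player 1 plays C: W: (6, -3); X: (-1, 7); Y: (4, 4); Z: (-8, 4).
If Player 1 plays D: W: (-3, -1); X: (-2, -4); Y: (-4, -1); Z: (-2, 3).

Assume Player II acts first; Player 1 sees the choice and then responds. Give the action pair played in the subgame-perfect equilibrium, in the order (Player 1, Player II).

Work backward from Player 1's decision.
- W → Player 1 plays C (best of 4, -9, 6, -3); Player II gets -3.
- X → Player 1 plays A (best of 9, 4, -1, -2); Player II gets 6.
- Y → Player 1 plays C (best of -7, -8, 4, -4); Player II gets 4.
- Z → Player 1 plays B (best of -4, 9, -8, -2); Player II gets -8.
Maximizing over -3, 6, 4, -8, Player II chooses X. Subgame-perfect outcome: (A, X) with payoffs (9, 6).

(A, X)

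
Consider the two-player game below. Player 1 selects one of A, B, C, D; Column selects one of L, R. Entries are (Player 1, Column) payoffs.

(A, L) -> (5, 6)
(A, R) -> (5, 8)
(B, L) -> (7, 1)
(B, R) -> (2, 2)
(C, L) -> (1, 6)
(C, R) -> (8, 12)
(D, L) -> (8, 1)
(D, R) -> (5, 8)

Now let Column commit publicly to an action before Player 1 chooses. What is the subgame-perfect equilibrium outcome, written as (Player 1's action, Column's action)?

(C, R)

Work backward from Player 1's decision.
- L: Player 1 compares 5, 7, 1, 8 and picks D; Column would get 1.
- R: Player 1 compares 5, 2, 8, 5 and picks C; Column would get 12.
Column's induced payoffs are 1, 12, so Column commits to R. Subgame-perfect outcome: (C, R) with payoffs (8, 12).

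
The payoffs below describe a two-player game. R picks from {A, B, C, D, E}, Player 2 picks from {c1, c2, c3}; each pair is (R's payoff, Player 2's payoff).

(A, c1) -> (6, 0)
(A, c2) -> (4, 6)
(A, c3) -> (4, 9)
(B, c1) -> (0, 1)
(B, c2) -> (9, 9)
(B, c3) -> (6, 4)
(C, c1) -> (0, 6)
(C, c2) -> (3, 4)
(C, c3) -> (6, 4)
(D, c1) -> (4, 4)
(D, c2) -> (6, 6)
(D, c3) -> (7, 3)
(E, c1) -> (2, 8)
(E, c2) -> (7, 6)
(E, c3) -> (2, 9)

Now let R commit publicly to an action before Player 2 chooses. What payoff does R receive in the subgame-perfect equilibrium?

9

Work backward from Player 2's decision.
- A: Player 2 compares 0, 6, 9 and picks c3; R would get 4.
- B: Player 2 compares 1, 9, 4 and picks c2; R would get 9.
- C: Player 2 compares 6, 4, 4 and picks c1; R would get 0.
- D: Player 2 compares 4, 6, 3 and picks c2; R would get 6.
- E: Player 2 compares 8, 6, 9 and picks c3; R would get 2.
Among 4, 9, 0, 6, 2, the best is 9 at B. Subgame-perfect outcome: (B, c2) with payoffs (9, 9).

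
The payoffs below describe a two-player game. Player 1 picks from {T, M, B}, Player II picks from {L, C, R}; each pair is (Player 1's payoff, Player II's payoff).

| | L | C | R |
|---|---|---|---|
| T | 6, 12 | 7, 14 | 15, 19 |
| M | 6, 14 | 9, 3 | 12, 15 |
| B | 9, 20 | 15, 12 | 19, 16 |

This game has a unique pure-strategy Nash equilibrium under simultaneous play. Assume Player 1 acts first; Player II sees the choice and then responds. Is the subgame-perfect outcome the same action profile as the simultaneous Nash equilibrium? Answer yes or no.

no

Player II best-responds to each possible Player 1 move:
- T: Player II compares 12, 14, 19 and picks R; Player 1 would get 15.
- M: Player II compares 14, 3, 15 and picks R; Player 1 would get 12.
- B: Player II compares 20, 12, 16 and picks L; Player 1 would get 9.
Maximizing over 15, 12, 9, Player 1 chooses T. Subgame-perfect outcome: (T, R) with payoffs (15, 19).
For the simultaneous game, intersect best replies.
Player 1's best replies: L→B; C→B; R→B.
Player II's best replies: T→R; M→R; B→L.
The unique mutual best reply is (B, L), giving (9, 20).
Sequential outcome (T, R) differs from the Nash profile (B, L).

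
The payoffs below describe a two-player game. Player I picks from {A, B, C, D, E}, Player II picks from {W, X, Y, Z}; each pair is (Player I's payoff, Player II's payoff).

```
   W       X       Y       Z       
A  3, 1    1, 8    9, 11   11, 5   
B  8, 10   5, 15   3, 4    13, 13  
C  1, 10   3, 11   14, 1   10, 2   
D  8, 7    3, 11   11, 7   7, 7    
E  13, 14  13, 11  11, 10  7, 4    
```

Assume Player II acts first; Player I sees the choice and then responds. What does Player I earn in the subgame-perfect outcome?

13

Solve by backward induction (Player II leads).
- W: Player I compares 3, 8, 1, 8, 13 and picks E; Player II would get 14.
- X: Player I compares 1, 5, 3, 3, 13 and picks E; Player II would get 11.
- Y: Player I compares 9, 3, 14, 11, 11 and picks C; Player II would get 1.
- Z: Player I compares 11, 13, 10, 7, 7 and picks B; Player II would get 13.
Among 14, 11, 1, 13, the best is 14 at W. Subgame-perfect outcome: (E, W) with payoffs (13, 14).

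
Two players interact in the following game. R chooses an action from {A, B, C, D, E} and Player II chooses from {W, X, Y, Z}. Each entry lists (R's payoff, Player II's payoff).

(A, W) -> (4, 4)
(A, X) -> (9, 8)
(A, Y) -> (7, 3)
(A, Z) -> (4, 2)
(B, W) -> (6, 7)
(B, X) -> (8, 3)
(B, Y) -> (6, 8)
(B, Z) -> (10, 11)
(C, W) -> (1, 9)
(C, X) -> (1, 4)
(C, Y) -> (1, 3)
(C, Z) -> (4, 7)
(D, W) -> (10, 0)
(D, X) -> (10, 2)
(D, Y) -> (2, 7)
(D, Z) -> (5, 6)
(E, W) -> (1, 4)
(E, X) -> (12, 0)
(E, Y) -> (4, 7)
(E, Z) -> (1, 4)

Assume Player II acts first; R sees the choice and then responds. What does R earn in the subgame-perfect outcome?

10

R best-responds to each possible Player II move:
- W → R plays D (best of 4, 6, 1, 10, 1); Player II gets 0.
- X → R plays E (best of 9, 8, 1, 10, 12); Player II gets 0.
- Y → R plays A (best of 7, 6, 1, 2, 4); Player II gets 3.
- Z → R plays B (best of 4, 10, 4, 5, 1); Player II gets 11.
Among 0, 0, 3, 11, the best is 11 at Z. Subgame-perfect outcome: (B, Z) with payoffs (10, 11).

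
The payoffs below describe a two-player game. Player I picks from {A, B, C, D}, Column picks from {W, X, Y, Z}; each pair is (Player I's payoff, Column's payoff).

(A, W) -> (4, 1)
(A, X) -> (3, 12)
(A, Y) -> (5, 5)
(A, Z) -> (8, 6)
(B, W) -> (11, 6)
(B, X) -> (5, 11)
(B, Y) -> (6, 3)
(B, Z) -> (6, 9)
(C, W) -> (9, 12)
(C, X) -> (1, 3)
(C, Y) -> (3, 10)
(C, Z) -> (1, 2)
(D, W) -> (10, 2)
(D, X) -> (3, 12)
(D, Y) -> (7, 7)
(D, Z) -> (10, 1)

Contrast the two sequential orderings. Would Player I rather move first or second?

If Player I leads: Column's best replies are A→X, B→X, C→W, D→X; Player I's induced payoffs 3, 5, 9, 3; outcome (C, W), payoffs (9, 12).
If Column leads: Player I's best replies are W→B, X→B, Y→D, Z→D; Column's induced payoffs 6, 11, 7, 1; outcome (B, X), payoffs (5, 11).
Player I gets 9 moving first and 5 moving second, so Player I prefers to move first.

first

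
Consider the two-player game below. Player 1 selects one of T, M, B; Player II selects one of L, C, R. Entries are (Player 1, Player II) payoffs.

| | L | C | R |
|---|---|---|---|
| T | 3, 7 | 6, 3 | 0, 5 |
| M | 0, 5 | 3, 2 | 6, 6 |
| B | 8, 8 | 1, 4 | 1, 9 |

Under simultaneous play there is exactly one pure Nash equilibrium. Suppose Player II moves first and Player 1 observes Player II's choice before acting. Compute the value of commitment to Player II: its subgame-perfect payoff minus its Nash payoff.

2

Backward induction with Player II moving first.
- L: BR = B, leader payoff 8.
- C: BR = T, leader payoff 3.
- R: BR = M, leader payoff 6.
Player II's induced payoffs are 8, 3, 6, so Player II commits to L. Subgame-perfect outcome: (B, L) with payoffs (8, 8).
Under simultaneous play:
Player 1's best replies: L→B; C→T; R→M.
Player II's best replies: T→L; M→R; B→R.
The unique mutual best reply is (M, R), giving (6, 6).
Player II's commitment gain: 8 − 6 = 2.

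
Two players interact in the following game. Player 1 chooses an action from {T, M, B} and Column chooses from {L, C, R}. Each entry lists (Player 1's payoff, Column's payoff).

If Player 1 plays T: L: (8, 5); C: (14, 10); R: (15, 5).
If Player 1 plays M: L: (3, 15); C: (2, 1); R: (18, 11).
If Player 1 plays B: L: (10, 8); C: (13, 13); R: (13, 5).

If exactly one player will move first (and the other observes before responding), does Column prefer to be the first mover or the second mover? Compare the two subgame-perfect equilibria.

If Player 1 leads: Column's best replies are T→C, M→L, B→C; Player 1's induced payoffs 14, 3, 13; outcome (T, C), payoffs (14, 10).
If Column leads: Player 1's best replies are L→B, C→T, R→M; Column's induced payoffs 8, 10, 11; outcome (M, R), payoffs (18, 11).
Column gets 11 moving first and 10 moving second, so Column prefers to move first.

first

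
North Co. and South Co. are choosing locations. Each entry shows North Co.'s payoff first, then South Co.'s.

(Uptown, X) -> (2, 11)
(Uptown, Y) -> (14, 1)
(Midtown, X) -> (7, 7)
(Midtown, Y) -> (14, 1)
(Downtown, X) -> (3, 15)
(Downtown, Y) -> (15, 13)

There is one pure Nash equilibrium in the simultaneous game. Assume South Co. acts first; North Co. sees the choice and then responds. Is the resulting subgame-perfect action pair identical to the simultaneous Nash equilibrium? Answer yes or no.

Backward induction with South Co. moving first.
- X: North Co. compares 2, 7, 3 and picks Midtown; South Co. would get 7.
- Y: North Co. compares 14, 14, 15 and picks Downtown; South Co. would get 13.
Among 7, 13, the best is 13 at Y. Subgame-perfect outcome: (Downtown, Y) with payoffs (15, 13).
Now find the simultaneous Nash equilibrium.
North Co.'s best replies: X→Midtown; Y→Downtown.
South Co.'s best replies: Uptown→X; Midtown→X; Downtown→X.
Only (Midtown, X) has each player best-responding; Nash payoffs (7, 7).
Sequential outcome (Downtown, Y) differs from the Nash profile (Midtown, X).

no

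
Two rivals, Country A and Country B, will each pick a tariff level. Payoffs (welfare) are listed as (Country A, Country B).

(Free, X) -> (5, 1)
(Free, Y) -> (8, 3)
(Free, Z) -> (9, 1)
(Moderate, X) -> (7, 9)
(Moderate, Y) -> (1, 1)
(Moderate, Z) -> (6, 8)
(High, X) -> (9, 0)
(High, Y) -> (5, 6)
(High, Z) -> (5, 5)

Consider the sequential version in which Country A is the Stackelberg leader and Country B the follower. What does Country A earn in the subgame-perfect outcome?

Country B best-responds to each possible Country A move:
- Free: BR = Y, leader payoff 8.
- Moderate: BR = X, leader payoff 7.
- High: BR = Y, leader payoff 5.
Among 8, 7, 5, the best is 8 at Free. Subgame-perfect outcome: (Free, Y) with payoffs (8, 3).

8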